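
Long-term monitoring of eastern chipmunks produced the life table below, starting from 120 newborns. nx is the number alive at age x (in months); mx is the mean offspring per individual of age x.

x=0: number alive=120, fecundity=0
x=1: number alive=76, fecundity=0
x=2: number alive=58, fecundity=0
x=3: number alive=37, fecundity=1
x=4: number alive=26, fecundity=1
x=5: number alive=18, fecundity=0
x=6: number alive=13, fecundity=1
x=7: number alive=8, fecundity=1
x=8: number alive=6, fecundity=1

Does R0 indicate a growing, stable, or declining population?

declining

lx = nx/n0 = nx/120: 1, 0.63333…, 0.48333…, 0.30833…, 0.21667…, 0.15, 0.10833…, 0.06667…, 0.05
R0 = Σ lx·mx = 0 + 0 + 0 + 0.308333… + 0.216667… + 0 + 0.108333… + 0.066667… + 0.05 = 0.75…
R0 < 1, so the population is declining.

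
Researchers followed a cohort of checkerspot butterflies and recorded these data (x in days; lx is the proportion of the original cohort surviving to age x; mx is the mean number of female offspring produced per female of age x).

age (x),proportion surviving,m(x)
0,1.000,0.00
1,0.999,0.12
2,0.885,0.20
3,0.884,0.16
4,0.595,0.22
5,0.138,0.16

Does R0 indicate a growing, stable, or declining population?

R0 = Σ lx·mx = 0 + 0.11988 + 0.177 + 0.14144 + 0.1309 + 0.02208 = 0.5913
R0 < 1, so the population is declining.

declining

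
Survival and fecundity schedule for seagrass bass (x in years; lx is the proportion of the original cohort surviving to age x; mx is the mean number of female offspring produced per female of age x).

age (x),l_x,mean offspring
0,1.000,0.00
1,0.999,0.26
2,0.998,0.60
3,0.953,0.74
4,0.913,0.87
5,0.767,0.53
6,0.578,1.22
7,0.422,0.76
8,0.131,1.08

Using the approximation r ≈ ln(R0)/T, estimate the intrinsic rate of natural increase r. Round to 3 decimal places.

0.328

R0 = Σ lx·mx = 0 + 0.25974 + 0.5988 + 0.70522 + 0.79431 + 0.40651 + 0.70516 + 0.32072 + 0.14148 = 3.93194
Σ x·lx·mx = 16.39063; T = 16.39063/3.93194 = 4.16859…
r ≈ ln(R0)/T = ln(3.93194)/4.16859… = 0.32844… → 0.328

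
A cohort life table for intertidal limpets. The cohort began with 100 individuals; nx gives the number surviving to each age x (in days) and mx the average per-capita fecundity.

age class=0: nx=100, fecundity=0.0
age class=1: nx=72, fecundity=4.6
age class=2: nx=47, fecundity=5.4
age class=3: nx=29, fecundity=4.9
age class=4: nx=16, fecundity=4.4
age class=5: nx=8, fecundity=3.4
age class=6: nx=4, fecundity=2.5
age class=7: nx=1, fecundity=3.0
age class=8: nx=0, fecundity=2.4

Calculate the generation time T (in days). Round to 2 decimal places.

lx = nx/n0 = nx/100: 1, 0.72, 0.47, 0.29, 0.16, 0.08, 0.04, 0.01, 0
lx·mx: 0, 3.312, 2.538, 1.421, 0.704, 0.272, 0.1, 0.03, 0 → R0 = 8.377
x·lx·mx: 0, 3.312, 5.076, 4.263, 2.816, 1.36, 0.6, 0.21, 0 → Σ = 17.637
T = 17.637 / 8.377 = 2.105408… → 2.11

2.11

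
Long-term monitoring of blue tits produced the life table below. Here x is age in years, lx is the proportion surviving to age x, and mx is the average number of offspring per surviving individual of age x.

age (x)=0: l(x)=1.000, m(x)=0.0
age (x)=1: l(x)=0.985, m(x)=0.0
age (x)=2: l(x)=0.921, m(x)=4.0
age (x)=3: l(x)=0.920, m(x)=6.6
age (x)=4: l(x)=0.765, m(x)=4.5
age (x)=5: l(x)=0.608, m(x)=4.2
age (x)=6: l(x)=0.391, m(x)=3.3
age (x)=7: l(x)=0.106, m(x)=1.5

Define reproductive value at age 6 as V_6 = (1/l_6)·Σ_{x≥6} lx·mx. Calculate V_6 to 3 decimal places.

3.707

lx·mx for x ≥ 6: 1.2903, 0.159 → sum = 1.4493
V_6 = 1.4493 / l_6 = 1.4493 / 0.391 = 3.70665… → 3.707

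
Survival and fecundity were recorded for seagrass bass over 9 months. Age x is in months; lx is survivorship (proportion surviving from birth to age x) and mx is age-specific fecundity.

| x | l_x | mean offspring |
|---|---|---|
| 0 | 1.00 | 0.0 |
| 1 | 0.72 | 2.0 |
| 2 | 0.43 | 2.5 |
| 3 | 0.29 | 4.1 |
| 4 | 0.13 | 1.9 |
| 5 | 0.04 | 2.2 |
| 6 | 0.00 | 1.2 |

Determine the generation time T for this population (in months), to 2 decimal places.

2.13

lx·mx: 0, 1.44, 1.075, 1.189, 0.247, 0.088, 0 → R0 = 4.039
x·lx·mx: 0, 1.44, 2.15, 3.567, 0.988, 0.44, 0 → Σ = 8.585
T = 8.585 / 4.039 = 2.125526… → 2.13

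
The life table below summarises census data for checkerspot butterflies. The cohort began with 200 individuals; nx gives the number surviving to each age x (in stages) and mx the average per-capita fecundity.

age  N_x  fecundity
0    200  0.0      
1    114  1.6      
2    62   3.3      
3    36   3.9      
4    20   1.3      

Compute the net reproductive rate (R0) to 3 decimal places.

lx = nx/n0 = nx/200: 1, 0.57, 0.31, 0.18, 0.1
lx·mx by age: 0, 0.912, 1.023, 0.702, 0.13
R0 = Σ lx·mx = 2.767 → 2.767

2.767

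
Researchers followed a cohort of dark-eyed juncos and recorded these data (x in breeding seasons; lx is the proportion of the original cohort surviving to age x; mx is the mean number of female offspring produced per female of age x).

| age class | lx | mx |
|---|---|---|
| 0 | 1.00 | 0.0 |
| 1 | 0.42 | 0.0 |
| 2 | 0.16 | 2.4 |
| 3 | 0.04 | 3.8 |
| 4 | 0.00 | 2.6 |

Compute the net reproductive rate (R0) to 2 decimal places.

0.54

lx·mx by age: 0, 0, 0.384, 0.152, 0
R0 = Σ lx·mx = 0.536 → 0.54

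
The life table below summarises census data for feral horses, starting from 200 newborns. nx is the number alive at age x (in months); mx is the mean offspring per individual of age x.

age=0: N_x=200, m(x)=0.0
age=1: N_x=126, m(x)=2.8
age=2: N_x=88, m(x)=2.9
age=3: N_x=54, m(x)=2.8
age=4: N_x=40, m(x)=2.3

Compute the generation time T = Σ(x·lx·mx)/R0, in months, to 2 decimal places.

lx = nx/n0 = nx/200: 1, 0.63, 0.44, 0.27, 0.2
lx·mx: 0, 1.764, 1.276, 0.756, 0.46 → R0 = 4.256
x·lx·mx: 0, 1.764, 2.552, 2.268, 1.84 → Σ = 8.424
T = 8.424 / 4.256 = 1.979323… → 1.98

1.98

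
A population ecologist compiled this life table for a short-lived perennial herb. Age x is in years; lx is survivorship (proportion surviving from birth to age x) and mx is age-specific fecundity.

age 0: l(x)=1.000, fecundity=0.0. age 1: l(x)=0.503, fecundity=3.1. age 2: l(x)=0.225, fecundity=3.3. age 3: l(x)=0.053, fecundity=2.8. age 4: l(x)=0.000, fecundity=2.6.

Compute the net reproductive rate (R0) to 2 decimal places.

2.45

lx·mx by age: 0, 1.5593, 0.7425, 0.1484, 0
R0 = Σ lx·mx = 2.4502 → 2.45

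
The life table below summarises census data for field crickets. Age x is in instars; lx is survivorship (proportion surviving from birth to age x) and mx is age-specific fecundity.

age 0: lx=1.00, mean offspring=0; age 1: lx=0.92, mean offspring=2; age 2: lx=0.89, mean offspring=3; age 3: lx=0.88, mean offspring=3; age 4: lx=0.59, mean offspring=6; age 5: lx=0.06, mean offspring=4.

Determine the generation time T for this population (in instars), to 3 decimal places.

2.787

lx·mx: 0, 1.84, 2.67, 2.64, 3.54, 0.24 → R0 = 10.93
x·lx·mx: 0, 1.84, 5.34, 7.92, 14.16, 1.2 → Σ = 30.46
T = 30.46 / 10.93 = 2.786825… → 2.787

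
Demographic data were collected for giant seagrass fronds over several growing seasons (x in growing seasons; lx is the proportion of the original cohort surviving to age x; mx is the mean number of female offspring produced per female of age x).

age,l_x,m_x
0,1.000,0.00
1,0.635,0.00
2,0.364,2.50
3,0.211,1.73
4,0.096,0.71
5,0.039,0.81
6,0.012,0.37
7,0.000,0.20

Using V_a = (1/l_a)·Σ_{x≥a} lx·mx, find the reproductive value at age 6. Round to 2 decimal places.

0.37

lx·mx for x ≥ 6: 0.00444, 0 → sum = 0.00444
V_6 = 0.00444 / l_6 = 0.00444 / 0.012 = 0.37 → 0.37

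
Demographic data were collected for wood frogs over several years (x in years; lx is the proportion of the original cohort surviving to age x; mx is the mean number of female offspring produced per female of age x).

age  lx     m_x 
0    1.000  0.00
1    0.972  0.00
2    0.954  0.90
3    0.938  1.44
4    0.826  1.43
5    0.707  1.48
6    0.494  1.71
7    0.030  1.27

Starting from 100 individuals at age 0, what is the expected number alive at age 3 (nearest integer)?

Expected survivors = N0 · l_3 = 100 × 0.938 = 93.8 → 94

94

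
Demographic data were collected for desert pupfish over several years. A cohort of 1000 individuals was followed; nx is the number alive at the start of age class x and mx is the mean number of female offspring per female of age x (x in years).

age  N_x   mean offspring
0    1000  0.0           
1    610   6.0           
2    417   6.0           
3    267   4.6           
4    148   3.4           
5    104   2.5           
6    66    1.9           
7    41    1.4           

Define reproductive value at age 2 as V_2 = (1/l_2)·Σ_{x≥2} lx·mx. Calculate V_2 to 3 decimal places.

lx = nx/n0 = nx/1000: 1, 0.61, 0.417, 0.267, 0.148, 0.104, 0.066, 0.041
lx·mx for x ≥ 2: 2.502, 1.2282, 0.5032, 0.26, 0.1254, 0.0574 → sum = 4.6762
V_2 = 4.6762 / l_2 = 4.6762 / 0.417 = 11.213909… → 11.214

11.214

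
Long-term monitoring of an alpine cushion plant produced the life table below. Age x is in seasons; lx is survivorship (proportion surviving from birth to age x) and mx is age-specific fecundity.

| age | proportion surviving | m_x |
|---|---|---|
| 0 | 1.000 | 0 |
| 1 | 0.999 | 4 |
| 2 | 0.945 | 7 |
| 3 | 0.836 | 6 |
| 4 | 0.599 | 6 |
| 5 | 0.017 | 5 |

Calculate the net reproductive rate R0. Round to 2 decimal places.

lx·mx by age: 0, 3.996, 6.615, 5.016, 3.594, 0.085
R0 = Σ lx·mx = 19.306 → 19.31

19.31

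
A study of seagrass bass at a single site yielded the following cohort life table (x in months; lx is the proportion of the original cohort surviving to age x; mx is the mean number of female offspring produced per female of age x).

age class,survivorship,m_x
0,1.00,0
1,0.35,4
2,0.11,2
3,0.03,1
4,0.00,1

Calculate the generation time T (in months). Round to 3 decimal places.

1.170

lx·mx: 0, 1.4, 0.22, 0.03, 0 → R0 = 1.65
x·lx·mx: 0, 1.4, 0.44, 0.09, 0 → Σ = 1.93
T = 1.93 / 1.65 = 1.169697… → 1.170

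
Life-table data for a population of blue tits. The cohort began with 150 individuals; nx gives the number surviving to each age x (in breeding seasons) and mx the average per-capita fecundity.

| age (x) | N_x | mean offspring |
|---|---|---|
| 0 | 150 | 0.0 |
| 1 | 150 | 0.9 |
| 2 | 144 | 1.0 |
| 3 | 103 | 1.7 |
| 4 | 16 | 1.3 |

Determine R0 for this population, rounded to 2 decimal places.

lx = nx/n0 = nx/150: 1, 1, 0.96, 0.68667…, 0.10667…
lx·mx by age: 0, 0.9, 0.96, 1.167333…, 0.138667…
R0 = Σ lx·mx = 3.166… → 3.17

3.17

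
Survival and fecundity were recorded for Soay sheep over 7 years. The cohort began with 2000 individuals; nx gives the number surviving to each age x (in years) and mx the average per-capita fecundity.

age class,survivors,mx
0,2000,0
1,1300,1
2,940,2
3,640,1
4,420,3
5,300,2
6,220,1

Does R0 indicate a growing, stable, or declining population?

growing

lx = nx/n0 = nx/2000: 1, 0.65, 0.47, 0.32, 0.21, 0.15, 0.11
R0 = Σ lx·mx = 0 + 0.65 + 0.94 + 0.32 + 0.63 + 0.3 + 0.11 = 2.95
R0 > 1, so the population is growing.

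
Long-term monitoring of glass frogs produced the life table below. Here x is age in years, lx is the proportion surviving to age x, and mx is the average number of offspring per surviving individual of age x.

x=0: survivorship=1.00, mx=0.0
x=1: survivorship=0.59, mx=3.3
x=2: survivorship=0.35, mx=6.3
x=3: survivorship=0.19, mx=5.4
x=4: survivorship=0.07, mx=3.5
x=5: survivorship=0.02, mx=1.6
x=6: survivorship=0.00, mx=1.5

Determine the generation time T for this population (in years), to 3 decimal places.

lx·mx: 0, 1.947, 2.205, 1.026, 0.245, 0.032, 0 → R0 = 5.455
x·lx·mx: 0, 1.947, 4.41, 3.078, 0.98, 0.16, 0 → Σ = 10.575
T = 10.575 / 5.455 = 1.938588… → 1.939

1.939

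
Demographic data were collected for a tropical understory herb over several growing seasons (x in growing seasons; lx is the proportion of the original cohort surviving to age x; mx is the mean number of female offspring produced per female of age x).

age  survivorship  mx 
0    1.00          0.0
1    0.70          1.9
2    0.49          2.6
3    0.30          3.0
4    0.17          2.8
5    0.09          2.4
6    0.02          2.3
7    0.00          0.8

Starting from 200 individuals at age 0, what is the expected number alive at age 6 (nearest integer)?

4

Expected survivors = N0 · l_6 = 200 × 0.02 = 4 → 4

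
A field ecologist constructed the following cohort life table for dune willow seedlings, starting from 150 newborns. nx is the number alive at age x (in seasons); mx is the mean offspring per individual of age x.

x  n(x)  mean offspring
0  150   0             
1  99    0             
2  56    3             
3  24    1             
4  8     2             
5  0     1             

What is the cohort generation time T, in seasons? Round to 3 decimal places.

lx = nx/n0 = nx/150: 1, 0.66, 0.37333…, 0.16, 0.05333…, 0
lx·mx: 0, 0, 1.12…, 0.16, 0.106667…, 0 → R0 = 1.386667…
x·lx·mx: 0, 0, 2.24…, 0.48, 0.426667…, 0 → Σ = 3.146667…
T = 3.146667… / 1.386667… = 2.269231… → 2.269

2.269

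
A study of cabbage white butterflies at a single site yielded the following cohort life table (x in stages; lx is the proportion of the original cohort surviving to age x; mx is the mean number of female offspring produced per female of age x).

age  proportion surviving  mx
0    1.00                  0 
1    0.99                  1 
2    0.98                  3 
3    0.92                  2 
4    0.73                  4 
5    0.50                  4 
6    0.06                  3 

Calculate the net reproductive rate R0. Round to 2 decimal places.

lx·mx by age: 0, 0.99, 2.94, 1.84, 2.92, 2, 0.18
R0 = Σ lx·mx = 10.87 → 10.87

10.87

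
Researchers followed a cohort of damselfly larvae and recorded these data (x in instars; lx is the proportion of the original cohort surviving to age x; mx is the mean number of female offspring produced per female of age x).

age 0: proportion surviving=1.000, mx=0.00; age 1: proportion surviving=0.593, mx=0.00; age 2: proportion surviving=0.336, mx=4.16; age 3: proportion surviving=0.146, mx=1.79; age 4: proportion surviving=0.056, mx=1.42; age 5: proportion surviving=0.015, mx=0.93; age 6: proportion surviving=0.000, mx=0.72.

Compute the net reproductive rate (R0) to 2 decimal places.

lx·mx by age: 0, 0, 1.39776, 0.26134, 0.07952, 0.01395, 0
R0 = Σ lx·mx = 1.75257 → 1.75

1.75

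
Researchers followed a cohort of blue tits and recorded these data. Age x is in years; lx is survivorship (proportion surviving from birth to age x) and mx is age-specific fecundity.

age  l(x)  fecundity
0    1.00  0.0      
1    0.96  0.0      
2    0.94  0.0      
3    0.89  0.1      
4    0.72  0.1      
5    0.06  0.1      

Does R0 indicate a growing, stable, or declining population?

R0 = Σ lx·mx = 0 + 0 + 0 + 0.089 + 0.072 + 0.006 = 0.167
R0 < 1, so the population is declining.

declining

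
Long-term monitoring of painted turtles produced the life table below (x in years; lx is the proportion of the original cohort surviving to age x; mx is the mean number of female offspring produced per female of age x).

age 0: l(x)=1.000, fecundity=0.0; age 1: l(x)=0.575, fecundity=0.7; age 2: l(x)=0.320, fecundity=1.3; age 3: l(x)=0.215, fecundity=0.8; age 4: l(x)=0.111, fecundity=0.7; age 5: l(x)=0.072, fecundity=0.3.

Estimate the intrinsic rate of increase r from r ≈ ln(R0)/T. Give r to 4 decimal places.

R0 = Σ lx·mx = 0 + 0.4025 + 0.416 + 0.172 + 0.0777 + 0.0216 = 1.0898
Σ x·lx·mx = 2.1693; T = 2.1693/1.0898 = 1.99055…
r ≈ ln(R0)/T = ln(1.0898)/1.99055… = 0.043201… → 0.0432

0.0432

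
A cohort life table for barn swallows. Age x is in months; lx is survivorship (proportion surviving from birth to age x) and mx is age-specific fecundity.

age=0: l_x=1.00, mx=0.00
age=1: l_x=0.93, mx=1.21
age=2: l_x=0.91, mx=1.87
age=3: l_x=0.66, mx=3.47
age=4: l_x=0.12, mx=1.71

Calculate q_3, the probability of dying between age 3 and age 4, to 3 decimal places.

q_3 = (l_3 − l_4) / l_3 = (0.66 − 0.12) / 0.66
     = 0.54 / 0.66 = 0.818182… → 0.818

0.818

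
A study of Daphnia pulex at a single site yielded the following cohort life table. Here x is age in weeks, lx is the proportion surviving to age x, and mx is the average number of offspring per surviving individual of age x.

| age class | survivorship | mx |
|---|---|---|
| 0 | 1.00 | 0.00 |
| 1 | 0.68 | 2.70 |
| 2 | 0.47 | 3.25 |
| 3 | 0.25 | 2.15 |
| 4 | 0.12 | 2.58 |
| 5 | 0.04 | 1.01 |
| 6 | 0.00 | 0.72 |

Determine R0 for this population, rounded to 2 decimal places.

lx·mx by age: 0, 1.836, 1.5275, 0.5375, 0.3096, 0.0404, 0
R0 = Σ lx·mx = 4.251 → 4.25

4.25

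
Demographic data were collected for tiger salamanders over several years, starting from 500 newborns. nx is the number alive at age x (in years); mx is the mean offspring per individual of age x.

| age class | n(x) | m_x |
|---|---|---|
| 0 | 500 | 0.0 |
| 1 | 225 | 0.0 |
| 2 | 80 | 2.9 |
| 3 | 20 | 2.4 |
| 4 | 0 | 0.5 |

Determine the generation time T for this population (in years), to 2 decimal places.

lx = nx/n0 = nx/500: 1, 0.45, 0.16, 0.04, 0
lx·mx: 0, 0, 0.464, 0.096, 0 → R0 = 0.56
x·lx·mx: 0, 0, 0.928, 0.288, 0 → Σ = 1.216
T = 1.216 / 0.56 = 2.171429… → 2.17

2.17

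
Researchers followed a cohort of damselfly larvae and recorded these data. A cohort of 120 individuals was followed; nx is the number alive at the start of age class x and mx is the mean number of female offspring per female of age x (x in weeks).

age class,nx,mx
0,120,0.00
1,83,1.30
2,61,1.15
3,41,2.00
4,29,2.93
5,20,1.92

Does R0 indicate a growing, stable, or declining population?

lx = nx/n0 = nx/120: 1, 0.69167…, 0.50833…, 0.34167…, 0.24167…, 0.16667…
R0 = Σ lx·mx = 0 + 0.899167… + 0.584583… + 0.683333… + 0.708083… + 0.32… = 3.195167…
R0 > 1, so the population is growing.

growing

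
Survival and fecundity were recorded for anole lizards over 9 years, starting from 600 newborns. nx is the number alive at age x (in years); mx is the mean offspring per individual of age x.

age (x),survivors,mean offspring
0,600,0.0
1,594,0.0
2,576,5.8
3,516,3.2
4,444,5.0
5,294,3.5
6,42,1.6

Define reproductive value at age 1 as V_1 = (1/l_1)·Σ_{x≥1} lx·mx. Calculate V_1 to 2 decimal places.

13.99

lx = nx/n0 = nx/600: 1, 0.99, 0.96, 0.86, 0.74, 0.49, 0.07
lx·mx for x ≥ 1: 0, 5.568, 2.752, 3.7, 1.715, 0.112 → sum = 13.847
V_1 = 13.847 / l_1 = 13.847 / 0.99 = 13.986869… → 13.99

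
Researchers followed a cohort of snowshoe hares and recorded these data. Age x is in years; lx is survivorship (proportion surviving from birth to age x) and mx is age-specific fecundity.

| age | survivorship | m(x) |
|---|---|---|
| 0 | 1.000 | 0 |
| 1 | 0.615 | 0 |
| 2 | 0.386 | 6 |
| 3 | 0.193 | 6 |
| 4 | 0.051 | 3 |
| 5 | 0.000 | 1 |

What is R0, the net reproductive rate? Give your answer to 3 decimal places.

3.627

lx·mx by age: 0, 0, 2.316, 1.158, 0.153, 0
R0 = Σ lx·mx = 3.627 → 3.627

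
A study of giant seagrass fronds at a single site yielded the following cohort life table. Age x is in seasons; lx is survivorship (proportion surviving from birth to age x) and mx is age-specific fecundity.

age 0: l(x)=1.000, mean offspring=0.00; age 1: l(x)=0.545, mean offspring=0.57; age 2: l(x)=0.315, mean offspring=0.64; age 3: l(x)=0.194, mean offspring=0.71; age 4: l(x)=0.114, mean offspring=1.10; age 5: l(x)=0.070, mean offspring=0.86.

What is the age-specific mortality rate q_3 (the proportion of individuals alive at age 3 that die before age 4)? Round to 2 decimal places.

q_3 = (l_3 − l_4) / l_3 = (0.194 − 0.114) / 0.194
     = 0.08 / 0.194 = 0.412371… → 0.41

0.41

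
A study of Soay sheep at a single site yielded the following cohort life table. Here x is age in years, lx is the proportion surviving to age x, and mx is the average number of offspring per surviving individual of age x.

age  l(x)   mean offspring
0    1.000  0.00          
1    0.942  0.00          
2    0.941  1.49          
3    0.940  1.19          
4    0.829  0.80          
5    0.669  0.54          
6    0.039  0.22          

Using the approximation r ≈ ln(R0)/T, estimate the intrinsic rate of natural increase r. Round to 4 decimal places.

0.4223

R0 = Σ lx·mx = 0 + 0 + 1.40209 + 1.1186 + 0.6632 + 0.36126 + 0.00858 = 3.55373
Σ x·lx·mx = 10.67056; T = 10.67056/3.55373 = 3.00264…
r ≈ ln(R0)/T = ln(3.55373)/3.00264… = 0.422295… → 0.4223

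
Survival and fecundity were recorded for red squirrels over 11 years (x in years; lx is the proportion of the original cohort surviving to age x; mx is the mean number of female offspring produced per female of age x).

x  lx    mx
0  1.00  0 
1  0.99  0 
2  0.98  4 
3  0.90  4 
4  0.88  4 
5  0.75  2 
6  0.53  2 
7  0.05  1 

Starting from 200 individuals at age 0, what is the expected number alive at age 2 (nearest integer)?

Expected survivors = N0 · l_2 = 200 × 0.98 = 196 → 196

196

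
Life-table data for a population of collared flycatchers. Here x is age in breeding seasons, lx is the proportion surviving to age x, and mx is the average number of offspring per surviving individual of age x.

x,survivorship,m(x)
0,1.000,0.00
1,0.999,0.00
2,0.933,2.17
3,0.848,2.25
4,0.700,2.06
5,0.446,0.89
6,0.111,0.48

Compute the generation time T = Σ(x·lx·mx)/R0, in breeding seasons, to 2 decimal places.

lx·mx: 0, 0, 2.02461, 1.908, 1.442, 0.39694, 0.05328 → R0 = 5.82483
x·lx·mx: 0, 0, 4.04922, 5.724, 5.768, 1.9847, 0.31968 → Σ = 17.8456
T = 17.8456 / 5.82483 = 3.063712… → 3.06

3.06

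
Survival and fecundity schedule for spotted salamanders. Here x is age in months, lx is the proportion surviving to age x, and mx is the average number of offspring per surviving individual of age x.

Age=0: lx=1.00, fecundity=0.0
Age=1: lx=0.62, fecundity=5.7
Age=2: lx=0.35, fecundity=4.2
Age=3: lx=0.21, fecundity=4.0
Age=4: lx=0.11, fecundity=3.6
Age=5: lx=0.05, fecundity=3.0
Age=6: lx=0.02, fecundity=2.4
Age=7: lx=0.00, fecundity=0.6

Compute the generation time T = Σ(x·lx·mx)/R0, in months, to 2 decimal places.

lx·mx: 0, 3.534, 1.47, 0.84, 0.396, 0.15, 0.048, 0 → R0 = 6.438
x·lx·mx: 0, 3.534, 2.94, 2.52, 1.584, 0.75, 0.288, 0 → Σ = 11.616
T = 11.616 / 6.438 = 1.804287… → 1.80

1.80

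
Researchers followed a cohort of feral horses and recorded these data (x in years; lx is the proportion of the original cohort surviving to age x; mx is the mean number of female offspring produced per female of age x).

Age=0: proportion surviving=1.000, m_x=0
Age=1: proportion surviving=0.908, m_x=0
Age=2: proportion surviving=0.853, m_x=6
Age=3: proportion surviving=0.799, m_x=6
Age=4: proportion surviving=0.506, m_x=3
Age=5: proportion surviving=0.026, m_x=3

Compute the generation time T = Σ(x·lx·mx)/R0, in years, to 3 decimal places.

2.701

lx·mx: 0, 0, 5.118, 4.794, 1.518, 0.078 → R0 = 11.508
x·lx·mx: 0, 0, 10.236, 14.382, 6.072, 0.39 → Σ = 31.08
T = 31.08 / 11.508 = 2.70073… → 2.701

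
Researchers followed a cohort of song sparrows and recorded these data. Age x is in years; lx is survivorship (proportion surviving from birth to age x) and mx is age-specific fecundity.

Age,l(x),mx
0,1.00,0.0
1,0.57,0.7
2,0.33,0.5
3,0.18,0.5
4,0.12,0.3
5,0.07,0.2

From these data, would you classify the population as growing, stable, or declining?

declining

R0 = Σ lx·mx = 0 + 0.399 + 0.165 + 0.09 + 0.036 + 0.014 = 0.704
R0 < 1, so the population is declining.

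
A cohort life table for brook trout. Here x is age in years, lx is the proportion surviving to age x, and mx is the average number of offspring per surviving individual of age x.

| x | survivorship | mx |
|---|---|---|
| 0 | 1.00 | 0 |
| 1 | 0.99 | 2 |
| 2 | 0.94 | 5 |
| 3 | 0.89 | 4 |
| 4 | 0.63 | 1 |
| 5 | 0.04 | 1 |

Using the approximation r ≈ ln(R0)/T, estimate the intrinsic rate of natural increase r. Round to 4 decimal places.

1.0521

R0 = Σ lx·mx = 0 + 1.98 + 4.7 + 3.56 + 0.63 + 0.04 = 10.91
Σ x·lx·mx = 24.78; T = 24.78/10.91 = 2.27131…
r ≈ ln(R0)/T = ln(10.91)/2.27131… = 1.052115… → 1.0521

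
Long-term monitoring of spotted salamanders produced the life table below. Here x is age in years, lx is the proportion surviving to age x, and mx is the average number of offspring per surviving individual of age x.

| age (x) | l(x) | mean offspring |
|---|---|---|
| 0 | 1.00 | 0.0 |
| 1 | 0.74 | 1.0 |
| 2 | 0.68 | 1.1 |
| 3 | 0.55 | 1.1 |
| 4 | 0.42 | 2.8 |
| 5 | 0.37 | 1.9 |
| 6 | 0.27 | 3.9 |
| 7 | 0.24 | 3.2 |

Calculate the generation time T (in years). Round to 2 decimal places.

4.14

lx·mx: 0, 0.74, 0.748, 0.605, 1.176, 0.703, 1.053, 0.768 → R0 = 5.793
x·lx·mx: 0, 0.74, 1.496, 1.815, 4.704, 3.515, 6.318, 5.376 → Σ = 23.964
T = 23.964 / 5.793 = 4.136717… → 4.14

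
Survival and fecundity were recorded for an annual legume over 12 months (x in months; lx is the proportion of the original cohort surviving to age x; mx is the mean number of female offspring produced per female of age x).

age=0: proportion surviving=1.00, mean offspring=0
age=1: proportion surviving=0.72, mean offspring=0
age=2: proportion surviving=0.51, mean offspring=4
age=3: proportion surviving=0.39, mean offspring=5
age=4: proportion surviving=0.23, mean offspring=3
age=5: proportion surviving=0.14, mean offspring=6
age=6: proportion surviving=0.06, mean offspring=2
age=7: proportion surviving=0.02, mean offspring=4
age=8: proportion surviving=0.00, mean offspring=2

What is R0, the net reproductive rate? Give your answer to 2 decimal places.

lx·mx by age: 0, 0, 2.04, 1.95, 0.69, 0.84, 0.12, 0.08, 0
R0 = Σ lx·mx = 5.72 → 5.72

5.72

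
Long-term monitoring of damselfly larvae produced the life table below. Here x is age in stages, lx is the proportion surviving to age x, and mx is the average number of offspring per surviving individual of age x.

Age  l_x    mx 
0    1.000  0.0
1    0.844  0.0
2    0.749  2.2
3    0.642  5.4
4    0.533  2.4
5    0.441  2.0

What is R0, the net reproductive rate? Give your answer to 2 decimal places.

lx·mx by age: 0, 0, 1.6478, 3.4668, 1.2792, 0.882
R0 = Σ lx·mx = 7.2758 → 7.28

7.28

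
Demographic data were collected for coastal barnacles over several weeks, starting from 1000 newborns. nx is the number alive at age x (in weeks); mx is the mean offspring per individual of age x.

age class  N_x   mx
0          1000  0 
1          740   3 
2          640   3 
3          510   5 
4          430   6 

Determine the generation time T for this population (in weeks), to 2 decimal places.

2.59

lx = nx/n0 = nx/1000: 1, 0.74, 0.64, 0.51, 0.43
lx·mx: 0, 2.22, 1.92, 2.55, 2.58 → R0 = 9.27
x·lx·mx: 0, 2.22, 3.84, 7.65, 10.32 → Σ = 24.03
T = 24.03 / 9.27 = 2.592233… → 2.59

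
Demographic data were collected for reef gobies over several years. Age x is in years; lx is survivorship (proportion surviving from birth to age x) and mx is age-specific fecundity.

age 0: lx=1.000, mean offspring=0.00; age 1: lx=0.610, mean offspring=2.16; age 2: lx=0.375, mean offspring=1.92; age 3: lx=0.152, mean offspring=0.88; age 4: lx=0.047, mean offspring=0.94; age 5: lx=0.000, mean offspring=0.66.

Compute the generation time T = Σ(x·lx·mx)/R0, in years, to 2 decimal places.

lx·mx: 0, 1.3176, 0.72, 0.13376, 0.04418, 0 → R0 = 2.21554
x·lx·mx: 0, 1.3176, 1.44, 0.40128, 0.17672, 0 → Σ = 3.3356
T = 3.3356 / 2.21554 = 1.505547… → 1.51

1.51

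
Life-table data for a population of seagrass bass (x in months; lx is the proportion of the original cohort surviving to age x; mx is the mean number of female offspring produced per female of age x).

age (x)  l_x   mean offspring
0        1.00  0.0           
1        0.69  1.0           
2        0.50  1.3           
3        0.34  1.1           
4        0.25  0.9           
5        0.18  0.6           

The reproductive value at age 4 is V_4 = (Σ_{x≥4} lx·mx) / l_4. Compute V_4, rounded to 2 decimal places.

1.33

lx·mx for x ≥ 4: 0.225, 0.108 → sum = 0.333
V_4 = 0.333 / l_4 = 0.333 / 0.25 = 1.332 → 1.33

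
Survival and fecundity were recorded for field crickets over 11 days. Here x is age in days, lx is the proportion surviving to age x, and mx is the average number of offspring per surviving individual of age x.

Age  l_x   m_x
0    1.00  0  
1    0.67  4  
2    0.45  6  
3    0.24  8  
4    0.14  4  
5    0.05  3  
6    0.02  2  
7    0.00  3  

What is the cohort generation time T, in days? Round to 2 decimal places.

lx·mx: 0, 2.68, 2.7, 1.92, 0.56, 0.15, 0.04, 0 → R0 = 8.05
x·lx·mx: 0, 2.68, 5.4, 5.76, 2.24, 0.75, 0.24, 0 → Σ = 17.07
T = 17.07 / 8.05 = 2.120497… → 2.12

2.12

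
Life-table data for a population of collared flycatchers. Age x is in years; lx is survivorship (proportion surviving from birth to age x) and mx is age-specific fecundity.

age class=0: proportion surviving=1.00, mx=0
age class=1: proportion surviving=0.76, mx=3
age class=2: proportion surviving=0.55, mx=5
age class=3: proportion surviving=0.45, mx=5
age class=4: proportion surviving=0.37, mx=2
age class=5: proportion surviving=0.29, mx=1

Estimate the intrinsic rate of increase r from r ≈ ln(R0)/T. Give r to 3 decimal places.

0.929

R0 = Σ lx·mx = 0 + 2.28 + 2.75 + 2.25 + 0.74 + 0.29 = 8.31
Σ x·lx·mx = 18.94; T = 18.94/8.31 = 2.27918…
r ≈ ln(R0)/T = ln(8.31)/2.27918… = 0.92904… → 0.929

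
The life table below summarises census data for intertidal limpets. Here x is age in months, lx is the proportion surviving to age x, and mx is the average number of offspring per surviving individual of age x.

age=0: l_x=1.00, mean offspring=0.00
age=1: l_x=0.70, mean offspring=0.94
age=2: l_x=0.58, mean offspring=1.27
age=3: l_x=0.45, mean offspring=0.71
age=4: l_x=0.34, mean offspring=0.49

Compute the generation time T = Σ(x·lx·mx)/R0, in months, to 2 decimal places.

lx·mx: 0, 0.658, 0.7366, 0.3195, 0.1666 → R0 = 1.8807
x·lx·mx: 0, 0.658, 1.4732, 0.9585, 0.6664 → Σ = 3.7561
T = 3.7561 / 1.8807 = 1.997182… → 2.00

2.00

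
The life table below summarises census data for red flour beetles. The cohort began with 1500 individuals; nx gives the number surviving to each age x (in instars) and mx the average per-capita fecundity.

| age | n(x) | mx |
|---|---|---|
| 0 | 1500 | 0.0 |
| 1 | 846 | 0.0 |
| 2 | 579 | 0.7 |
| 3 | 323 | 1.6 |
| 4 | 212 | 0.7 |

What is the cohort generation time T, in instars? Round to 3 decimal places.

lx = nx/n0 = nx/1500: 1, 0.564, 0.386, 0.21533…, 0.14133…
lx·mx: 0, 0, 0.2702, 0.344533…, 0.098933… → R0 = 0.713667…
x·lx·mx: 0, 0, 0.5404, 1.0336…, 0.395733… → Σ = 1.969733…
T = 1.969733… / 0.713667… = 2.760019… → 2.760

2.760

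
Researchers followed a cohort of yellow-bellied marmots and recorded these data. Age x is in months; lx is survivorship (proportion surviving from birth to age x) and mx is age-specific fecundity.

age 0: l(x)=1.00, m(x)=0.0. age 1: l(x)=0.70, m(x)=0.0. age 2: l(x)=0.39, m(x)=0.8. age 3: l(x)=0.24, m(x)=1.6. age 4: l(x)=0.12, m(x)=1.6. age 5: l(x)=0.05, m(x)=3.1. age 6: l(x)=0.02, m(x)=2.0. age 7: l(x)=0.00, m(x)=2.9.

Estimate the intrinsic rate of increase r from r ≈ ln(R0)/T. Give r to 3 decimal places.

R0 = Σ lx·mx = 0 + 0 + 0.312 + 0.384 + 0.192 + 0.155 + 0.04 + 0 = 1.083
Σ x·lx·mx = 3.559; T = 3.559/1.083 = 3.28624…
r ≈ ln(R0)/T = ln(1.083)/3.28624… = 0.02426… → 0.024

0.024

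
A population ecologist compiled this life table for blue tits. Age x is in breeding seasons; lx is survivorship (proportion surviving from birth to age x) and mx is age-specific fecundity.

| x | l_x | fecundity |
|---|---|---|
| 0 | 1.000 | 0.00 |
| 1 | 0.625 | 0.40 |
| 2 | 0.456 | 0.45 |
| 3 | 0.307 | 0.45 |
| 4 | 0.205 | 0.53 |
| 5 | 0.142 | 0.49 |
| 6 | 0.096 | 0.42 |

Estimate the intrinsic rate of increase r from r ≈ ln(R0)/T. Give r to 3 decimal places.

-0.081

R0 = Σ lx·mx = 0 + 0.25 + 0.2052 + 0.13815 + 0.10865 + 0.06958 + 0.04032 = 0.8119
Σ x·lx·mx = 2.09927; T = 2.09927/0.8119 = 2.58563…
r ≈ ln(R0)/T = ln(0.8119)/2.58563… = -0.08059… → -0.081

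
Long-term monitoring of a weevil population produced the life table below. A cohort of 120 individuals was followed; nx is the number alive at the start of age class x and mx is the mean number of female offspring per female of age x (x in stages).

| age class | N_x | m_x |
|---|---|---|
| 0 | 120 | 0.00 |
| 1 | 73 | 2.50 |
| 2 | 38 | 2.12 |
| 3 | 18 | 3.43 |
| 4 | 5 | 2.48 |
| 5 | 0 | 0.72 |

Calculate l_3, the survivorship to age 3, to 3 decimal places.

l_3 = n_3/n_0 = 18/120 = 0.15 → 0.150

0.150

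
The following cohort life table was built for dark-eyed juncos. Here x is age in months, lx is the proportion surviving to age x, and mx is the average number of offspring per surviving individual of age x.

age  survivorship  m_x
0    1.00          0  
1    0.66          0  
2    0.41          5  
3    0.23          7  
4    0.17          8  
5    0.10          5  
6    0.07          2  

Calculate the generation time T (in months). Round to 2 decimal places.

3.13

lx·mx: 0, 0, 2.05, 1.61, 1.36, 0.5, 0.14 → R0 = 5.66
x·lx·mx: 0, 0, 4.1, 4.83, 5.44, 2.5, 0.84 → Σ = 17.71
T = 17.71 / 5.66 = 3.128975… → 3.13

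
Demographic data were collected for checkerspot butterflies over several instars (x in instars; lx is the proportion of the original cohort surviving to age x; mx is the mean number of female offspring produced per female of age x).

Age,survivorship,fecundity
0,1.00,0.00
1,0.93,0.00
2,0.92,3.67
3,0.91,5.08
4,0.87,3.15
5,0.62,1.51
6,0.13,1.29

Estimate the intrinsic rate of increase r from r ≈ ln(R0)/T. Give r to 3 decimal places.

0.785

R0 = Σ lx·mx = 0 + 0 + 3.3764 + 4.6228 + 2.7405 + 0.9362 + 0.1677 = 11.8436
Σ x·lx·mx = 37.2704; T = 37.2704/11.8436 = 3.14688…
r ≈ ln(R0)/T = ln(11.8436)/3.14688… = 0.78547… → 0.785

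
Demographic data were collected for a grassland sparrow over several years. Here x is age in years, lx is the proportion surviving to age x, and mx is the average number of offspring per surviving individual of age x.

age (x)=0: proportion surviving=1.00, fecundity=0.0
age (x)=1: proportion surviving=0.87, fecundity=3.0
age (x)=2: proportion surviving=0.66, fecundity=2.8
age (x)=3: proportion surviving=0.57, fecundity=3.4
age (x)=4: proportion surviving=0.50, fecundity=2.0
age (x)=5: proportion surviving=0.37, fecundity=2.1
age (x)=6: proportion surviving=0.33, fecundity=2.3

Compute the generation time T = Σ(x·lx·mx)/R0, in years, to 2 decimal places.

2.75

lx·mx: 0, 2.61, 1.848, 1.938, 1, 0.777, 0.759 → R0 = 8.932
x·lx·mx: 0, 2.61, 3.696, 5.814, 4, 3.885, 4.554 → Σ = 24.559
T = 24.559 / 8.932 = 2.749552… → 2.75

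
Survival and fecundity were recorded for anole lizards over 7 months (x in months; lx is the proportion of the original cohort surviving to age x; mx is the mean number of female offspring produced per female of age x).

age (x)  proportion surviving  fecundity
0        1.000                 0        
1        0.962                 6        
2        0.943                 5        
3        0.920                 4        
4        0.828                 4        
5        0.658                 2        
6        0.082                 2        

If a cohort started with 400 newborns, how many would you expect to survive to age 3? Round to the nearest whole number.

Expected survivors = N0 · l_3 = 400 × 0.920 = 368 → 368

368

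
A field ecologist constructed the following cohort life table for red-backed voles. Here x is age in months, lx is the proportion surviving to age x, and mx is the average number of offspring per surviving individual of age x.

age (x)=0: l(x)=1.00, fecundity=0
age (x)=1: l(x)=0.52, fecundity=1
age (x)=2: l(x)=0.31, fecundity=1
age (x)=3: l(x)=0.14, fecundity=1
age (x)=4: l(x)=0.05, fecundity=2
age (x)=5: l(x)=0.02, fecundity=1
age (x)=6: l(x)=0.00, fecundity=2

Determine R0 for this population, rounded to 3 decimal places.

1.090

lx·mx by age: 0, 0.52, 0.31, 0.14, 0.1, 0.02, 0
R0 = Σ lx·mx = 1.09 → 1.090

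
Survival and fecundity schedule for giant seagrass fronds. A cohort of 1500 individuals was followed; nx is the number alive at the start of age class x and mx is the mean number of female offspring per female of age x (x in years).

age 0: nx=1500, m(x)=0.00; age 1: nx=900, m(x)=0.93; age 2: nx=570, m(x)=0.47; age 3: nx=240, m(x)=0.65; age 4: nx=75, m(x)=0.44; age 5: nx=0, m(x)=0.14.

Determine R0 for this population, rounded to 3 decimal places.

lx = nx/n0 = nx/1500: 1, 0.6, 0.38, 0.16, 0.05, 0
lx·mx by age: 0, 0.558, 0.1786, 0.104, 0.022, 0
R0 = Σ lx·mx = 0.8626 → 0.863

0.863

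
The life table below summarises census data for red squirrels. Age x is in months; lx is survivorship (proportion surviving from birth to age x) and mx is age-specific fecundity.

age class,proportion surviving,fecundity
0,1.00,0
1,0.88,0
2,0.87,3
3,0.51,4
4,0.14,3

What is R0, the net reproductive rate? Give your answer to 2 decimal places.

5.07

lx·mx by age: 0, 0, 2.61, 2.04, 0.42
R0 = Σ lx·mx = 5.07 → 5.07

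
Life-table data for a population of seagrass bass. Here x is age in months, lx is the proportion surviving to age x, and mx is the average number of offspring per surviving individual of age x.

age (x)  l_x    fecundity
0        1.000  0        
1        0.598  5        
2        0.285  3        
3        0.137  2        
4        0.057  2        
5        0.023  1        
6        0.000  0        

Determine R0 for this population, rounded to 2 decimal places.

lx·mx by age: 0, 2.99, 0.855, 0.274, 0.114, 0.023, 0
R0 = Σ lx·mx = 4.256 → 4.26

4.26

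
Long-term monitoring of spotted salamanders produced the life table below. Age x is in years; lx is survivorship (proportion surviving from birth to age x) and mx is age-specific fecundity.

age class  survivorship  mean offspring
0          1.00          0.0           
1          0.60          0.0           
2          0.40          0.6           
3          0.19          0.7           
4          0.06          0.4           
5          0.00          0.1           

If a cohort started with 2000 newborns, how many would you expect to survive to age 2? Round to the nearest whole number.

Expected survivors = N0 · l_2 = 2000 × 0.40 = 800 → 800

800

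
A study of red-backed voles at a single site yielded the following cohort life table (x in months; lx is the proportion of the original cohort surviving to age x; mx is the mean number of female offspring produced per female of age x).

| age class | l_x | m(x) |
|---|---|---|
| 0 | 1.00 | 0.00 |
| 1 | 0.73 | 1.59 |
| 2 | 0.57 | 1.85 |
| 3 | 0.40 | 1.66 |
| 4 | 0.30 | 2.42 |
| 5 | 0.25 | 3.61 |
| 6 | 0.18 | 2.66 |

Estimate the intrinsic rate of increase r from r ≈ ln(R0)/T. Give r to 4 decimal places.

0.5152

R0 = Σ lx·mx = 0 + 1.1607 + 1.0545 + 0.664 + 0.726 + 0.9025 + 0.4788 = 4.9865
Σ x·lx·mx = 15.551; T = 15.551/4.9865 = 3.11862…
r ≈ ln(R0)/T = ln(4.9865)/3.11862… = 0.515207… → 0.5152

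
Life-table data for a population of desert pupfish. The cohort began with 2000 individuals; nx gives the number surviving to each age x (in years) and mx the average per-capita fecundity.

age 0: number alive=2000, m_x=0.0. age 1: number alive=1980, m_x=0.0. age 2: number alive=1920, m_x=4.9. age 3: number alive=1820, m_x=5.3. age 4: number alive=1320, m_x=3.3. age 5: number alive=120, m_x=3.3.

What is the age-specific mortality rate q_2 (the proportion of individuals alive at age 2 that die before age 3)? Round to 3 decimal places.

0.052

lx = nx/n0 = nx/2000: 1, 0.99, 0.96, 0.91, 0.66, 0.06
q_2 = (l_2 − l_3) / l_2 = (0.96 − 0.91) / 0.96
     = 0.05 / 0.96 = 0.052083… → 0.052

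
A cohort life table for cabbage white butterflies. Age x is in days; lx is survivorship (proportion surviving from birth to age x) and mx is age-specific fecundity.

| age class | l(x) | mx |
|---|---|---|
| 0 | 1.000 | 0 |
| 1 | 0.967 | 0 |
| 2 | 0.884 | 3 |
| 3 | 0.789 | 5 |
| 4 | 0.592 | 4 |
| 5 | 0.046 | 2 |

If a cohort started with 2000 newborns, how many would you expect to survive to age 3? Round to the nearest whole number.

Expected survivors = N0 · l_3 = 2000 × 0.789 = 1578 → 1578

1578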